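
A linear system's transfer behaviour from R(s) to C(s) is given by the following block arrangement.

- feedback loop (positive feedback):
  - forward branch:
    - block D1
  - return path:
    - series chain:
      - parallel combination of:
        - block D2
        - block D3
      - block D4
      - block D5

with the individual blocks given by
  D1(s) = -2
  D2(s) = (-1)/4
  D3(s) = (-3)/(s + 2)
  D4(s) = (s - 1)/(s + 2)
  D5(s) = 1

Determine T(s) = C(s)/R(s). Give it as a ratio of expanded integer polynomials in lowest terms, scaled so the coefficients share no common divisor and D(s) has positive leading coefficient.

Step 1: add D2, D3 (parallel); result (-s - 14)/(4*s + 8)
Step 2: cascade (D2+D3), D4, D5; result (-s^2 - 13*s + 14)/(4*s^2 + 16*s + 16)
Step 3: close the feedback loop around D1, ((D2+D3)*D4*D5): this yields T(s), and no further normalization is needed

Therefore the answer is (-4*s^2 - 16*s - 16)/(s^2 - 5*s + 22).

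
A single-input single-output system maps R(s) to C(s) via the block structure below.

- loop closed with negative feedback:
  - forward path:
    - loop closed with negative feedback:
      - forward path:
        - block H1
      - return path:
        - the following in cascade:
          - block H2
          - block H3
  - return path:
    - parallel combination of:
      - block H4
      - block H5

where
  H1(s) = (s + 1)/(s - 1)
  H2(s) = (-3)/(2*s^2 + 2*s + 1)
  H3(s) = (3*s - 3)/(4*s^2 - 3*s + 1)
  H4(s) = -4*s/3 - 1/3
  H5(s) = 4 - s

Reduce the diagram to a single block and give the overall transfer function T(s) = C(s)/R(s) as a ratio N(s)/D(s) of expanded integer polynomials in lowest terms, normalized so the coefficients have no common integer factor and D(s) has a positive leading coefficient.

First reduce the diagram to T(s).

Step 1: combine H2, H3 in series; result (9 - 9*s)/(8*s^4 + 2*s^3 - s + 1)
Step 2: reduce the feedback loop with forward H1 and return (H2*H3); result (8*s^5 + 10*s^4 + 2*s^3 - s^2 + 1)/(8*s^5 - 6*s^4 - 2*s^3 - 10*s^2 + 2*s + 8)
Step 3: add H4, H5 (parallel); result 11/3 - 7*s/3
Step 4: close the feedback loop around [H1/(1+H1*(H2*H3))], (H4+H5); the result is T(s) itself (integer coefficients, no common factor, positive leading denominator coefficient)

Answer: (-24*s^5 - 30*s^4 - 6*s^3 + 3*s^2 - 3)/(56*s^6 - 42*s^5 - 78*s^4 - 23*s^3 + 41*s^2 + s - 35)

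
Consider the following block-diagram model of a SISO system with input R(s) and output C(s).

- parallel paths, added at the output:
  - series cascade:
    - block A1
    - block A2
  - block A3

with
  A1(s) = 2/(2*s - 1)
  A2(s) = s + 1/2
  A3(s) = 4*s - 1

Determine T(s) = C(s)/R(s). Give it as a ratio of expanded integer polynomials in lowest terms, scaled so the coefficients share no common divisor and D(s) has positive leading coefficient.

Step 1 - series reduction of A1, A2 = (2*s + 1)/(2*s - 1)
Step 2 - sum the parallel branches (A1*A2), A3, which is the overall transfer function T(s) = C(s)/R(s) in lowest terms

Therefore the answer is (8*s^2 - 4*s + 2)/(2*s - 1).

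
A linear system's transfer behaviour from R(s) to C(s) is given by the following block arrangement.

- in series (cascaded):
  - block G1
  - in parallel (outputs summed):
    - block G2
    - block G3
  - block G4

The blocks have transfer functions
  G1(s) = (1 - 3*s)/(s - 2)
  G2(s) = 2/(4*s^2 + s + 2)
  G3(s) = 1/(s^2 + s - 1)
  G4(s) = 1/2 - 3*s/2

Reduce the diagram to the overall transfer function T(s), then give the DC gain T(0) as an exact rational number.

First reduce the diagram to T(s).

Step 1 - combine G2, G3 in parallel -> (6*s^2 + 3*s)/(4*s^4 + 5*s^3 - s^2 + s - 2)
Step 2 - combine G1, (G2+G3), G4 in series -> (54*s^4 - 9*s^3 - 12*s^2 + 3*s)/(8*s^5 - 6*s^4 - 22*s^3 + 6*s^2 - 8*s + 8)
That last expression is T(s); at s = 0 only the constant terms survive, so T(0) = 0/8 = 0.

Answer: 0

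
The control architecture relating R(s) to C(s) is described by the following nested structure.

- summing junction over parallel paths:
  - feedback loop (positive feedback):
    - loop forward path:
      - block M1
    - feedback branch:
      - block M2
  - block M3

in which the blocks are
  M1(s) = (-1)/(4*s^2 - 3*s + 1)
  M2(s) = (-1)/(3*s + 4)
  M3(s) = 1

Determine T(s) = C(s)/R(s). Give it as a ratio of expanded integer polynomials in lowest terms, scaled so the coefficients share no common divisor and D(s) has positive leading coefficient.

1. reduce the feedback loop with forward M1 and return M2 -> (-3*s - 4)/(12*s^3 + 7*s^2 - 9*s + 3)
2. add [M1/(1-M1*M2)], M3 (parallel), giving the overall T(s)

Answer: (12*s^3 + 7*s^2 - 12*s - 1)/(12*s^3 + 7*s^2 - 9*s + 3)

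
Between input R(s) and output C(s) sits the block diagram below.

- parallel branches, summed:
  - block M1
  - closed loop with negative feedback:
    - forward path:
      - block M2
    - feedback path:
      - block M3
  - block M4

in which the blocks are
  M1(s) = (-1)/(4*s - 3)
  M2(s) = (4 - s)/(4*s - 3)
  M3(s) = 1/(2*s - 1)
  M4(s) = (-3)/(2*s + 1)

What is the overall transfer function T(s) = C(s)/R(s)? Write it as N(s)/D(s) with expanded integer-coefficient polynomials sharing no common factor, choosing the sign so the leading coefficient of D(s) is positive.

1. close the feedback loop around M2, M3 = (-2*s^2 + 9*s - 4)/(8*s^2 - 11*s + 7)
2. reduce the parallel group M1, [M2/(1+M2*M3)], M4, which is the overall transfer function T(s) = C(s)/R(s) in lowest terms

Final answer: (-16*s^4 - 36*s^3 + 174*s^2 - 205*s + 68)/(64*s^4 - 104*s^3 + 54*s^2 + 19*s - 21)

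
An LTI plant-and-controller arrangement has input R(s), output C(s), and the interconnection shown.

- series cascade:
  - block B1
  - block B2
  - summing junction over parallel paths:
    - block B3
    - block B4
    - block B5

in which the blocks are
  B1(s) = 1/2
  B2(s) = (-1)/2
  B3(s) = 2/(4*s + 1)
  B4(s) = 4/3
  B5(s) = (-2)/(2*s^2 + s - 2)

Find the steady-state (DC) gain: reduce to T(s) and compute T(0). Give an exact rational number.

1. combine B3, B4, B5 in parallel = (32*s^3 + 36*s^2 - 46*s - 26)/(24*s^3 + 18*s^2 - 21*s - 6)
2. cascade B1, B2, (B3+B4+B5) = (-16*s^3 - 18*s^2 + 23*s + 13)/(48*s^3 + 36*s^2 - 42*s - 12)
DC gain: substitute s = 0 into T(s) from step 2: T(0) = 13/(-12) = -13/12.

Therefore the answer is -13/12.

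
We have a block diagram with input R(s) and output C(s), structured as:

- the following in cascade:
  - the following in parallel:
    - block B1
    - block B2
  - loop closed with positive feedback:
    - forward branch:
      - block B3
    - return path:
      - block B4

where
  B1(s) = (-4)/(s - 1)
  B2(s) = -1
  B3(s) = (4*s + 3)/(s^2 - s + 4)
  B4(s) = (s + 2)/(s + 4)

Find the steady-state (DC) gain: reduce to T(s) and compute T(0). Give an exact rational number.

The answer is 18/5.

Reasoning:
Step 1: combine B1, B2 in parallel; result (-s - 3)/(s - 1)
Step 2: apply the feedback formula to B3, B4; result (4*s^2 + 19*s + 12)/(s^3 - s^2 - 11*s + 10)
Step 3: series reduction of (B1+B2), [B3/(1-B3*B4)]; result (-4*s^3 - 31*s^2 - 69*s - 36)/(s^4 - 2*s^3 - 10*s^2 + 21*s - 10)
Evaluating the step-3 result (the overall T(s)) at s = 0 gives T(0) = -36/(-10) = 18/5.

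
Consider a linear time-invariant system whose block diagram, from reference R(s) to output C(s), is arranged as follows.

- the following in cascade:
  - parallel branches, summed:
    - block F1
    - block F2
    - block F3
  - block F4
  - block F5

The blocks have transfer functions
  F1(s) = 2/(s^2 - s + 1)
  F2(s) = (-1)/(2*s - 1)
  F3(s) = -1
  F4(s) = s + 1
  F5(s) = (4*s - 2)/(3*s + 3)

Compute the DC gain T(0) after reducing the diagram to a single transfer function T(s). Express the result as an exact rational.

Reducing step by step:

[1] parallel reduction of F1, F2, F3: (-2*s^3 + 2*s^2 + 2*s - 2)/(2*s^3 - 3*s^2 + 3*s - 1)
[2] cascade (F1+F2+F3), F4, F5: (-4*s^3 + 4*s^2 + 4*s - 4)/(3*s^2 - 3*s + 3)
Evaluating the step-2 result (the overall T(s)) at s = 0 gives T(0) = -4/3.

Answer: -4/3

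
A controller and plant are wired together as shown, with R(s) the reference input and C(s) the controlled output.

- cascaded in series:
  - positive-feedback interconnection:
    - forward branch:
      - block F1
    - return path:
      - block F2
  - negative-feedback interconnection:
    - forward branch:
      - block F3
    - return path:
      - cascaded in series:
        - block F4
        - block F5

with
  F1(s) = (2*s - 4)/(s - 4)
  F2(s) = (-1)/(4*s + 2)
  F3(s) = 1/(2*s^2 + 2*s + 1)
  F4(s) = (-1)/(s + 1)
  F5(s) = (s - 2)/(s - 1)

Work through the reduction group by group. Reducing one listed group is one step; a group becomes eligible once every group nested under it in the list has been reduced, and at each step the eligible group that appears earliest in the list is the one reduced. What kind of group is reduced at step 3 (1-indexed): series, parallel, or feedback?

The answer is feedback.

Reasoning:
[1] collapse the loop (F1 forward, F2 return)
[2] reduce the series chain F4, F5
[3] collapse the loop (F3 forward, (F4*F5) return)
[4] multiply [F1/(1-F1*F2)], [F3/(1+F3*(F4*F5))] (series)
So the answer for step 3 is feedback.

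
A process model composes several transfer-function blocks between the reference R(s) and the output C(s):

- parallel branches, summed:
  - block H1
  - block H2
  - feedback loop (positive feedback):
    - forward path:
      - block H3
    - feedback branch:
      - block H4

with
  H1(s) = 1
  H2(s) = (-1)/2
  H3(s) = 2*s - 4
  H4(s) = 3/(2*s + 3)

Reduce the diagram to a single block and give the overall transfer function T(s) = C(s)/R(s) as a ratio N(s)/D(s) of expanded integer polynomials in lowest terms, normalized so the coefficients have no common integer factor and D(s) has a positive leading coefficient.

(1) apply the feedback formula to H3, H4; result (-4*s^2 + 2*s + 12)/(4*s - 15)
(2) parallel reduction of H1, H2, [H3/(1-H3*H4)]: this yields T(s), and no further normalization is needed

Answer: (-8*s^2 + 8*s + 9)/(8*s - 30)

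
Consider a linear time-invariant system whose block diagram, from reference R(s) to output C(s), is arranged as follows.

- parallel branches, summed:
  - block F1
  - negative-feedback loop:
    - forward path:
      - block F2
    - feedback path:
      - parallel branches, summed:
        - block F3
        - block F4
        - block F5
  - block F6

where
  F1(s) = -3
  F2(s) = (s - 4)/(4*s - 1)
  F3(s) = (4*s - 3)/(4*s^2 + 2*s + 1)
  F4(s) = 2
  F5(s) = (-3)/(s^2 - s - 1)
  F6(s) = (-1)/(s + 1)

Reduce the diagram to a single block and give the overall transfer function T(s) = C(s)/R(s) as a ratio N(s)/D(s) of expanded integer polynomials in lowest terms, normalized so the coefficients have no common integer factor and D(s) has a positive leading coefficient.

[1] combine F3, F4, F5 in parallel, giving (8*s^4 - 29*s^2 - 13*s - 2)/(4*s^4 - 2*s^3 - 5*s^2 - 3*s - 1)
[2] close the feedback loop around F2, (F3+F4+F5), giving (4*s^5 - 18*s^4 + 3*s^3 + 17*s^2 + 11*s + 4)/(24*s^5 - 44*s^4 - 47*s^3 + 96*s^2 + 49*s + 9)
[3] parallel reduction of F1, [F2/(1+F2*(F3+F4+F5))], F6, which is the overall transfer function T(s) = C(s)/R(s) in lowest terms

Hence the answer: (-68*s^6 + 22*s^5 + 302*s^4 - 80*s^3 - 503*s^2 - 208*s - 32)/(24*s^6 - 20*s^5 - 91*s^4 + 49*s^3 + 145*s^2 + 58*s + 9)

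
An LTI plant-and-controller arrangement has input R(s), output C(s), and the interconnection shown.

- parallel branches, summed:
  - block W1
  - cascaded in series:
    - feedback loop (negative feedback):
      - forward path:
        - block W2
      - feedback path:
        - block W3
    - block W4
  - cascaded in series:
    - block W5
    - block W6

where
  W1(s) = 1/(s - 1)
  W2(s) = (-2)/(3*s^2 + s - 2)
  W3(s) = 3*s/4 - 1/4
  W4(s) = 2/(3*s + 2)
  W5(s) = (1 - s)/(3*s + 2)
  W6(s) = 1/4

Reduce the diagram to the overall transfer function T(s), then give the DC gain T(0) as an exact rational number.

Step 1. reduce the feedback loop with forward W2 and return W3: (-4)/(6*s^2 - s - 3)
Step 2. cascade [W2/(1+W2*W3)], W4: (-8)/(18*s^3 + 9*s^2 - 11*s - 6)
Step 3. combine W5, W6 in series: (1 - s)/(12*s + 8)
Step 4. parallel reduction of W1, ([W2/(1+W2*W3)]*W4), (W5*W6): (-6*s^4 + 85*s^3 + 31*s^2 - 81*s + 11)/(72*s^4 - 36*s^3 - 80*s^2 + 20*s + 24)
The step-4 result is T(s). Setting s = 0: T(0) = 11/24.

Answer: 11/24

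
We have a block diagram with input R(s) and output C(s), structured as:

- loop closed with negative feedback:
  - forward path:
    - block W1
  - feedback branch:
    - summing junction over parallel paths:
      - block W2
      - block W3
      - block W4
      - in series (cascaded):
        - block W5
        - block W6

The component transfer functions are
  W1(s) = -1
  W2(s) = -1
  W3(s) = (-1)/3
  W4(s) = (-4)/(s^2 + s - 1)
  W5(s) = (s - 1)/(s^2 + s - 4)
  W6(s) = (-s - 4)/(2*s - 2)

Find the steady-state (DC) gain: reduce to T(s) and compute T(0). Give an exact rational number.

(1) combine W5, W6 in series: (-s - 4)/(2*s^2 + 2*s - 8)
(2) sum the parallel branches W2, W3, W4, (W5*W6): (-8*s^4 - 19*s^3 - 7*s^2 + 7*s + 76)/(6*s^4 + 12*s^3 - 24*s^2 - 30*s + 24)
(3) collapse the loop (W1 forward, (W2+W3+W4+(W5*W6)) return): (-6*s^4 - 12*s^3 + 24*s^2 + 30*s - 24)/(14*s^4 + 31*s^3 - 17*s^2 - 37*s - 52)
Step 3 gives the overall T(s). Then T(0) = -24/(-52) = 6/13.

Hence the answer: 6/13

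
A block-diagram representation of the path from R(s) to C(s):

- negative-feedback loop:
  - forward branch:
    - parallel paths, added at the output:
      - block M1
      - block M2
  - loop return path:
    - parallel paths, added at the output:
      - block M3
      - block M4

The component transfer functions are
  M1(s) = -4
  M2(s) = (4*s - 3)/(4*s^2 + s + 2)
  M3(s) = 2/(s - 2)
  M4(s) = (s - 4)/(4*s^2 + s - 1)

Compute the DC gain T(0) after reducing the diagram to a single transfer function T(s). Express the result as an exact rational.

First reduce the diagram to T(s).

Step 1. add M1, M2 (parallel); result (-16*s^2 - 11)/(4*s^2 + s + 2)
Step 2. sum the parallel branches M3, M4; result (9*s^2 - 4*s + 6)/(4*s^3 - 7*s^2 - 3*s + 2)
Step 3. feedback reduction of (M1+M2), (M3+M4); result (-64*s^5 + 112*s^4 + 4*s^3 + 45*s^2 + 33*s - 22)/(16*s^5 - 168*s^4 + 53*s^3 - 204*s^2 + 40*s - 62)
DC gain: substitute s = 0 into T(s) from step 3: T(0) = -22/(-62) = 11/31.

Answer: 11/31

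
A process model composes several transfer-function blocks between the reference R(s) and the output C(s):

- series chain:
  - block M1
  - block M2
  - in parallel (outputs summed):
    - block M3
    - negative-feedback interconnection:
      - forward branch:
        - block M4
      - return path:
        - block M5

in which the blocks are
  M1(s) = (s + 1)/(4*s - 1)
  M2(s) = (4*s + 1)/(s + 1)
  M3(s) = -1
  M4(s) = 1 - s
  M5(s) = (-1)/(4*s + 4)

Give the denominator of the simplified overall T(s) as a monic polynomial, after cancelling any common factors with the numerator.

First reduce the diagram to T(s).

1. feedback reduction of M4, M5; result (4 - 4*s^2)/(5*s + 3)
2. add M3, [M4/(1+M4*M5)] (parallel); result (-4*s^2 - 5*s + 1)/(5*s + 3)
3. reduce the series chain M1, M2, (M3+[M4/(1+M4*M5)]); result (-16*s^3 - 24*s^2 - s + 1)/(20*s^2 + 7*s - 3)
Step 3 gives the fully reduced T(s), with no common factor left to cancel. The denominator's leading coefficient is 20, so divide each of its coefficients by 20 to get the monic form.

Answer: s^2 + 7*s/20 - 3/20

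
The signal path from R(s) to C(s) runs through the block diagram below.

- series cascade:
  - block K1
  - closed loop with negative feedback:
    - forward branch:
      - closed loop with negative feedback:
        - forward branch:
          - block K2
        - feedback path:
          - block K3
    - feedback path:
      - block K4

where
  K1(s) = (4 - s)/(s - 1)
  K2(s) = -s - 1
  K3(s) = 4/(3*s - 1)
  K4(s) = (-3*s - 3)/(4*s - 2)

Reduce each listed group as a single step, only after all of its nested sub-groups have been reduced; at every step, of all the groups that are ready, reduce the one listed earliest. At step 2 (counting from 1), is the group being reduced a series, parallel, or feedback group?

[1] reduce the feedback loop with forward K2 and return K3
[2] apply the feedback formula to [K2/(1+K2*K3)], K4
[3] combine K1, [[K2/(1+K2*K3)]/(1+[K2/(1+K2*K3)]*K4)] in series
Step 2: feedback.

Hence the answer: feedback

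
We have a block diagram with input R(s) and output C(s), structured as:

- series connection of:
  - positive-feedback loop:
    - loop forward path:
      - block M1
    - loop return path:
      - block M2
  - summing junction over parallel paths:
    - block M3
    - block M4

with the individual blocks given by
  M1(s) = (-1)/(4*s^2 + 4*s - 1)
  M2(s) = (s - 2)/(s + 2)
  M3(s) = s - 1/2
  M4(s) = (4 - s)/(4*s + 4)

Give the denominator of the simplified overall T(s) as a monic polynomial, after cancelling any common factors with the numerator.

Step 1: collapse the loop (M1 forward, M2 return), giving (-s - 2)/(4*s^3 + 12*s^2 + 8*s - 4)
Step 2: add M3, M4 (parallel), giving (4*s^2 + s + 2)/(4*s + 4)
Step 3: series reduction of [M1/(1-M1*M2)], (M3+M4), giving (-4*s^3 - 9*s^2 - 4*s - 4)/(16*s^4 + 64*s^3 + 80*s^2 + 16*s - 16)
Step 3 gives the fully reduced T(s), with no common factor left to cancel. The denominator's leading coefficient is 16, so divide each of its coefficients by 16 to get the monic form.

Final answer: s^4 + 4*s^3 + 5*s^2 + s - 1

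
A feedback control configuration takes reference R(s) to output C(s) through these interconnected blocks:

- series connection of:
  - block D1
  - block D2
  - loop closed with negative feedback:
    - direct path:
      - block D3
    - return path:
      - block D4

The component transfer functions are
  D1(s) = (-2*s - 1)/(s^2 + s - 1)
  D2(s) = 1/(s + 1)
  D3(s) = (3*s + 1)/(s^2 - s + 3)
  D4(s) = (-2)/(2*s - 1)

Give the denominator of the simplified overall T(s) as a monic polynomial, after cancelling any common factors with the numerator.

Reducing step by step:

Step 1: collapse the loop (D3 forward, D4 return) gives (6*s^2 - s - 1)/(2*s^3 - 3*s^2 + s - 5)
Step 2: reduce the series chain D1, D2, [D3/(1+D3*D4)] gives (-12*s^3 - 4*s^2 + 3*s + 1)/(2*s^6 + s^5 - 5*s^4 - 5*s^3 - 7*s^2 - s + 5)
That last expression is T(s), already simplified. Scaling its denominator by 1/2 (the reciprocal of the leading coefficient) yields the monic denominator.

Answer: s^6 + s^5/2 - 5*s^4/2 - 5*s^3/2 - 7*s^2/2 - s/2 + 5/2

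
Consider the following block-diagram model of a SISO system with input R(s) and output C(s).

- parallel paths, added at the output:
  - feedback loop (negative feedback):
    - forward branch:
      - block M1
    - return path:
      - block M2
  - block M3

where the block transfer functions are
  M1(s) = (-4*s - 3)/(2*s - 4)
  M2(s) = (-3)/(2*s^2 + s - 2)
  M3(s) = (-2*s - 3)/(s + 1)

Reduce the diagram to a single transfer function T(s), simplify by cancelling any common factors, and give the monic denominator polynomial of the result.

1. feedback reduction of M1, M2 gives (-8*s^3 - 10*s^2 + 5*s + 6)/(4*s^3 - 6*s^2 + 4*s + 17)
2. combine [M1/(1+M1*M2)], M3 in parallel gives (-16*s^4 - 18*s^3 + 5*s^2 - 35*s - 45)/(4*s^4 - 2*s^3 - 2*s^2 + 21*s + 17)
Step 2 gives the fully reduced T(s), with no common factor left to cancel. The denominator's leading coefficient is 4, so divide each of its coefficients by 4 to get the monic form.

Answer: s^4 - s^3/2 - s^2/2 + 21*s/4 + 17/4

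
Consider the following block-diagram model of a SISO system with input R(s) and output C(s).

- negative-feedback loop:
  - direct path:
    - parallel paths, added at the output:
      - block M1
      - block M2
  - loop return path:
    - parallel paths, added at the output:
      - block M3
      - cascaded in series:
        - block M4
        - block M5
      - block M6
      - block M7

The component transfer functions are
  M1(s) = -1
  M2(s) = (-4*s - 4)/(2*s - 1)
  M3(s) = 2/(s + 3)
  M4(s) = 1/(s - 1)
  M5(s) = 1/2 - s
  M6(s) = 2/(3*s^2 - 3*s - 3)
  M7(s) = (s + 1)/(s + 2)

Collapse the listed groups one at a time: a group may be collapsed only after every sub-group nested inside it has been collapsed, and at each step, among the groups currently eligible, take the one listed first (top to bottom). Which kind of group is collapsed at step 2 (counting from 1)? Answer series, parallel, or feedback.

Step 1 - add M1, M2 (parallel)
Step 2 - combine M4, M5 in series
Step 3 - combine M3, (M4*M5), M6, M7 in parallel
Step 4 - feedback reduction of (M1+M2), (M3+(M4*M5)+M6+M7)
Step 2 collapses a series group.

Hence the answer: series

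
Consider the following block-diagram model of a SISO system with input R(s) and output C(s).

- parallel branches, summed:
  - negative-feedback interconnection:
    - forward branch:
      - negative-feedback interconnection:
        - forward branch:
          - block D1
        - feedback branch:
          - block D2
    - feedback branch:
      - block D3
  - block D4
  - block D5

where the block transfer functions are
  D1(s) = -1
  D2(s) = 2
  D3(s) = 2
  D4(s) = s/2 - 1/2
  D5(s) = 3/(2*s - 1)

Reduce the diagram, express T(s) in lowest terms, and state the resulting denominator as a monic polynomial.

Step 1: feedback reduction of D1, D2 -> 1
Step 2: apply the feedback formula to [D1/(1+D1*D2)], D3 -> 1/3
Step 3: reduce the parallel group [[D1/(1+D1*D2)]/(1+[D1/(1+D1*D2)]*D3)], D4, D5 -> (6*s^2 - 5*s + 19)/(12*s - 6)
T(s) is the step-3 result (common factors already cancelled). Leading coefficient of the denominator: 12. Divide through by 12 for the monic polynomial.

Answer: s - 1/2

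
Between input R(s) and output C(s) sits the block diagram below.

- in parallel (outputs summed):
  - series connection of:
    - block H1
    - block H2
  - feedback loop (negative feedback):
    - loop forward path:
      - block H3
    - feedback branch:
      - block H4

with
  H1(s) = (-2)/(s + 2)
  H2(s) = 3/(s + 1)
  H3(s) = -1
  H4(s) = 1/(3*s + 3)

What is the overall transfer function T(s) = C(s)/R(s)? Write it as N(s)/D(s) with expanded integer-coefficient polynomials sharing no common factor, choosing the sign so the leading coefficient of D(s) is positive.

Reducing step by step:

[1] series reduction of H1, H2 = (-6)/(s^2 + 3*s + 2)
[2] close the feedback loop around H3, H4 = (-3*s - 3)/(3*s + 2)
[3] reduce the parallel group (H1*H2), [H3/(1+H3*H4)], giving the overall T(s)

Answer: (-3*s^3 - 12*s^2 - 33*s - 18)/(3*s^3 + 11*s^2 + 12*s + 4)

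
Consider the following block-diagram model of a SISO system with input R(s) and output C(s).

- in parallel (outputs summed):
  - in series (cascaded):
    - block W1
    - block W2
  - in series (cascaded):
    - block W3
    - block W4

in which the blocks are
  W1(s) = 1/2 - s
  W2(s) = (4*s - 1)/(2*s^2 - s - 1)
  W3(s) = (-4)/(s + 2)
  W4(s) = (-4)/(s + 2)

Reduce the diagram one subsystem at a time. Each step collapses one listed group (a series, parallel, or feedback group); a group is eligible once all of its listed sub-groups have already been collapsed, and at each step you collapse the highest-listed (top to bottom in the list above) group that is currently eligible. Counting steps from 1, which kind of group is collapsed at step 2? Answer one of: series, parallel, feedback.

Reducing step by step:

(1) series reduction of W1, W2
(2) multiply W3, W4 (series)
(3) add (W1*W2), (W3*W4) (parallel)
Step 2 collapses a series group.

Answer: series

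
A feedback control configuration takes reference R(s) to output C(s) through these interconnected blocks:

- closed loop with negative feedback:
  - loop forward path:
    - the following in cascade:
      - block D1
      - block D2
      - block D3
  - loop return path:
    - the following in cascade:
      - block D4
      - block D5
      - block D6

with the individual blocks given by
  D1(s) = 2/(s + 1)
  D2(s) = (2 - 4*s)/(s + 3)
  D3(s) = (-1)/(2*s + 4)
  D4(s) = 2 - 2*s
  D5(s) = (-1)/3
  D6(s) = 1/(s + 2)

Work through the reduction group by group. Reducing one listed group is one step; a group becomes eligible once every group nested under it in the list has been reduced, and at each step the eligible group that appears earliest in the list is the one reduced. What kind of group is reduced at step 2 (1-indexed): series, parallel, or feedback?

1. combine D1, D2, D3 in series
2. combine D4, D5, D6 in series
3. reduce the feedback loop with forward (D1*D2*D3) and return (D4*D5*D6)
Step 2 collapses a series group.

Final answer: series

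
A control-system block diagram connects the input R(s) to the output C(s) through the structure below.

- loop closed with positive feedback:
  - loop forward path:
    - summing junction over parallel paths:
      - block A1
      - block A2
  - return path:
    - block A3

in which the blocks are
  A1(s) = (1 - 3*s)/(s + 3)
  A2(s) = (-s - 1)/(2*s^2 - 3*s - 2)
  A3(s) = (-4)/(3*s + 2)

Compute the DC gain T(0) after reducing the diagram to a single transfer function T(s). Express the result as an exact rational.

The answer is 5/16.

Reasoning:
Step 1 - add A1, A2 (parallel) = (-6*s^3 + 10*s^2 - s - 5)/(2*s^3 + 3*s^2 - 11*s - 6)
Step 2 - close the feedback loop around (A1+A2), A3 = (-18*s^4 + 18*s^3 + 17*s^2 - 17*s - 10)/(6*s^4 - 11*s^3 + 13*s^2 - 44*s - 32)
The step-2 result is T(s). Setting s = 0: T(0) = -10/(-32) = 5/16.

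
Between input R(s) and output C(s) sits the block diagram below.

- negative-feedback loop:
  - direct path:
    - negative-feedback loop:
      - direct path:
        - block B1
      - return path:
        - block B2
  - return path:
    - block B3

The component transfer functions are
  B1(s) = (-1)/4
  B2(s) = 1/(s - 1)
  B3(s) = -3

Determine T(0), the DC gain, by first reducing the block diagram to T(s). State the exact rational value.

Answer: -1/8

Working:
(1) reduce the feedback loop with forward B1 and return B2, giving (1 - s)/(4*s - 5)
(2) close the feedback loop around [B1/(1+B1*B2)], B3, giving (1 - s)/(7*s - 8)
Evaluating the step-2 result (the overall T(s)) at s = 0 gives T(0) = 1/(-8) = -1/8.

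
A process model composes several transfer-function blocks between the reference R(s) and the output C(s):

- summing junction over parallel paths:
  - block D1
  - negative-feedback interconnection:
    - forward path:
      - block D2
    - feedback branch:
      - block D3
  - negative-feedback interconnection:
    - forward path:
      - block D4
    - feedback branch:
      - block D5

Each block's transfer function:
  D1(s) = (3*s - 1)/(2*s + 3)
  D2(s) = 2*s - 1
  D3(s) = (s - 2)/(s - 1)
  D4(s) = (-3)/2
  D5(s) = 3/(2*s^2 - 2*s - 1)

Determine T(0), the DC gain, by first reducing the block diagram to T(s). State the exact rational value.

Step 1 - feedback reduction of D2, D3, giving (2*s^2 - 3*s + 1)/(2*s^2 - 4*s + 1)
Step 2 - apply the feedback formula to D4, D5, giving (-6*s^2 + 6*s + 3)/(4*s^2 - 4*s - 11)
Step 3 - parallel reduction of D1, [D2/(1+D2*D3)], [D4/(1+D4*D5)], giving (16*s^5 - 60*s^4 + 6*s^3 + 78*s^2 - 20*s - 13)/(16*s^5 - 24*s^4 - 76*s^3 + 74*s^2 + 98*s - 33)
Step 3 gives the overall T(s). Then T(0) = -13/(-33) = 13/33.

Final answer: 13/33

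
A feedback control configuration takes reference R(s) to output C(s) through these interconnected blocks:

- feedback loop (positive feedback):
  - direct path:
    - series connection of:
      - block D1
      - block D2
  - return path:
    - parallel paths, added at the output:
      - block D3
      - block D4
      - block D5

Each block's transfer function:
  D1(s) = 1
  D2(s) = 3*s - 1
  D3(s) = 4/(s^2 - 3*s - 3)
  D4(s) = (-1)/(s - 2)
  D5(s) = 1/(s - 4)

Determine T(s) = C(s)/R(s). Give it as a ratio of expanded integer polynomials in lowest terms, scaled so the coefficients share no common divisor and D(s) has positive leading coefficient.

Answer: (3*s^5 - 28*s^4 + 78*s^3 - 41*s^2 - 66*s + 24)/(s^4 - 27*s^3 + 119*s^2 - 114*s + 2)

Working:
Step 1: cascade D1, D2: 3*s - 1
Step 2: combine D3, D4, D5 in parallel: (6*s^2 - 30*s + 26)/(s^4 - 9*s^3 + 23*s^2 - 6*s - 24)
Step 3: close the feedback loop around (D1*D2), (D3+D4+D5); the result is T(s) itself (integer coefficients, no common factor, positive leading denominator coefficient)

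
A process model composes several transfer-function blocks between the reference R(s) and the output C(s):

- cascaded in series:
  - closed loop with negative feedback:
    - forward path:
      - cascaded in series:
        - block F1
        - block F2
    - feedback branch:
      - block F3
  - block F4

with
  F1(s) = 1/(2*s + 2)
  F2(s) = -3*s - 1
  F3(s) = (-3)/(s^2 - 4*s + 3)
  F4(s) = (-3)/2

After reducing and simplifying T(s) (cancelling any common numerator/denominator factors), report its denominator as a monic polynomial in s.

Answer: s^3 - 3*s^2 + 7*s/2 + 9/2

Working:
1. multiply F1, F2 (series): (-3*s - 1)/(2*s + 2)
2. reduce the feedback loop with forward (F1*F2) and return F3: (-3*s^3 + 11*s^2 - 5*s - 3)/(2*s^3 - 6*s^2 + 7*s + 9)
3. multiply [(F1*F2)/(1+(F1*F2)*F3)], F4 (series): (9*s^3 - 33*s^2 + 15*s + 9)/(4*s^3 - 12*s^2 + 14*s + 18)
No further cancellation is possible in the step-3 result, so that is T(s). Its denominator becomes monic after dividing by the leading coefficient 4.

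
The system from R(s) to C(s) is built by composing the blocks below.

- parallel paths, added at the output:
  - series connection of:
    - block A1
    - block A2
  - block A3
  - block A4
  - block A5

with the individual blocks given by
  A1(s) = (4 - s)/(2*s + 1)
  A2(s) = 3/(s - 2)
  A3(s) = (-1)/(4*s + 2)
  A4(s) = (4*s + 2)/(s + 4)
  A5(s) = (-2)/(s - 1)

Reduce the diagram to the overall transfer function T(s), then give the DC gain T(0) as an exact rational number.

[1] cascade A1, A2 gives (12 - 3*s)/(2*s^2 - 3*s - 2)
[2] parallel reduction of (A1*A2), A3, A4, A5 gives (16*s^4 - 47*s^3 - 27*s^2 + 182*s - 64)/(4*s^4 + 6*s^3 - 38*s^2 + 12*s + 16)
The step-2 result is T(s). Setting s = 0: T(0) = -64/16 = -4.

Hence the answer: -4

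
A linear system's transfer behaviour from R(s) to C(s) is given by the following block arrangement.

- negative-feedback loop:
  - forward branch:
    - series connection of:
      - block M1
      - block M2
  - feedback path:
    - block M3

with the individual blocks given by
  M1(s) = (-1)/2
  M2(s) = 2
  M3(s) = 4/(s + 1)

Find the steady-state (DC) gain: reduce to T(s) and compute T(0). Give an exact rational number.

Step 1 - reduce the series chain M1, M2, giving -1
Step 2 - reduce the feedback loop with forward (M1*M2) and return M3, giving (-s - 1)/(s - 3)
DC gain: substitute s = 0 into T(s) from step 2: T(0) = -1/(-3) = 1/3.

Therefore the answer is 1/3.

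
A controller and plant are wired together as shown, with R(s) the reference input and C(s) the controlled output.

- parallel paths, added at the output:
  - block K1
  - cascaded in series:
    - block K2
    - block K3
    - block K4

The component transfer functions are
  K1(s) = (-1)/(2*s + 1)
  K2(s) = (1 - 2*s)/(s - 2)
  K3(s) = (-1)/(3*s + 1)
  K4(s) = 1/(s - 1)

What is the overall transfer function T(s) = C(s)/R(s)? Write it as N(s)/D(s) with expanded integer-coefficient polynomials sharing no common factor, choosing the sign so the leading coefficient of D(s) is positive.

(1) combine K2, K3, K4 in series -> (2*s - 1)/(3*s^3 - 8*s^2 + 3*s + 2)
(2) reduce the parallel group K1, (K2*K3*K4): this yields T(s), and no further normalization is needed

Hence the answer: (-3*s^3 + 12*s^2 - 3*s - 3)/(6*s^4 - 13*s^3 - 2*s^2 + 7*s + 2)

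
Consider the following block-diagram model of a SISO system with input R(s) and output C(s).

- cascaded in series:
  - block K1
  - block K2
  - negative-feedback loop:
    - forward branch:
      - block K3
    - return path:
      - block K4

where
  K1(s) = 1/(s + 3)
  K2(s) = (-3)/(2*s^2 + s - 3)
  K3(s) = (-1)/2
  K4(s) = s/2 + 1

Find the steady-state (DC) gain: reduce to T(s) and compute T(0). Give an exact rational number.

First reduce the diagram to T(s).

[1] close the feedback loop around K3, K4 = 2/(s - 2)
[2] reduce the series chain K1, K2, [K3/(1+K3*K4)] = (-6)/(2*s^4 + 3*s^3 - 14*s^2 - 9*s + 18)
Step 2 gives the overall T(s). Then T(0) = -6/18 = -1/3.

Answer: -1/3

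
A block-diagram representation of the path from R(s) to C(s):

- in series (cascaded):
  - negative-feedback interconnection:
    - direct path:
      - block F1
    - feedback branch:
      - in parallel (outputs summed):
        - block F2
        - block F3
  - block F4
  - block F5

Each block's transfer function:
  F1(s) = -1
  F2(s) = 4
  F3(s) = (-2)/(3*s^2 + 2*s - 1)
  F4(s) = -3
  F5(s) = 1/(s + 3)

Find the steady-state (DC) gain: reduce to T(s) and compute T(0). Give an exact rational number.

Reducing step by step:

Step 1 - parallel reduction of F2, F3, giving (12*s^2 + 8*s - 6)/(3*s^2 + 2*s - 1)
Step 2 - feedback reduction of F1, (F2+F3), giving (3*s^2 + 2*s - 1)/(9*s^2 + 6*s - 5)
Step 3 - combine [F1/(1+F1*(F2+F3))], F4, F5 in series, giving (-9*s^2 - 6*s + 3)/(9*s^3 + 33*s^2 + 13*s - 15)
That last expression is T(s); at s = 0 only the constant terms survive, so T(0) = 3/(-15) = -1/5.

Answer: -1/5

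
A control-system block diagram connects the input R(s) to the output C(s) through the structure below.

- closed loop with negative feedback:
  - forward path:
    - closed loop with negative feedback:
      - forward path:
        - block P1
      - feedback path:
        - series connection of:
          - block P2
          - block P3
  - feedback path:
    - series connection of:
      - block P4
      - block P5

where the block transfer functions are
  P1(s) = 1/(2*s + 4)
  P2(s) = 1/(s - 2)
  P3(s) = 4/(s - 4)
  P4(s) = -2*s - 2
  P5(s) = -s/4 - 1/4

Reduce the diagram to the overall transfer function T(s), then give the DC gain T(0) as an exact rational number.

Step 1. combine P2, P3 in series; result 4/(s^2 - 6*s + 8)
Step 2. apply the feedback formula to P1, (P2*P3); result (s^2 - 6*s + 8)/(2*s^3 - 8*s^2 - 8*s + 36)
Step 3. cascade P4, P5; result s^2/2 + s + 1/2
Step 4. reduce the feedback loop with forward [P1/(1+P1*(P2*P3))] and return (P4*P5); result (2*s^2 - 12*s + 16)/(s^4 - 19*s^2 - 6*s + 80)
DC gain: substitute s = 0 into T(s) from step 4: T(0) = 16/80 = 1/5.

Final answer: 1/5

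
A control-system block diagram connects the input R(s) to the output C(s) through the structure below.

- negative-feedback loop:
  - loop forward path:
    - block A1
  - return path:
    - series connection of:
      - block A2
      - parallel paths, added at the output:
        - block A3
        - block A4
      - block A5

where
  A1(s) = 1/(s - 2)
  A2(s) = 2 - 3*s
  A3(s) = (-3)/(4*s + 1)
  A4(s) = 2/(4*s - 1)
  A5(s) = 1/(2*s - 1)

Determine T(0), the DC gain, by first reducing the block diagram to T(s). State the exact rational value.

(1) parallel reduction of A3, A4 = (5 - 4*s)/(16*s^2 - 1)
(2) series reduction of A2, (A3+A4), A5 = (12*s^2 - 23*s + 10)/(32*s^3 - 16*s^2 - 2*s + 1)
(3) reduce the feedback loop with forward A1 and return (A2*(A3+A4)*A5) = (32*s^3 - 16*s^2 - 2*s + 1)/(32*s^4 - 80*s^3 + 42*s^2 - 18*s + 8)
That last expression is T(s); at s = 0 only the constant terms survive, so T(0) = 1/8.

Final answer: 1/8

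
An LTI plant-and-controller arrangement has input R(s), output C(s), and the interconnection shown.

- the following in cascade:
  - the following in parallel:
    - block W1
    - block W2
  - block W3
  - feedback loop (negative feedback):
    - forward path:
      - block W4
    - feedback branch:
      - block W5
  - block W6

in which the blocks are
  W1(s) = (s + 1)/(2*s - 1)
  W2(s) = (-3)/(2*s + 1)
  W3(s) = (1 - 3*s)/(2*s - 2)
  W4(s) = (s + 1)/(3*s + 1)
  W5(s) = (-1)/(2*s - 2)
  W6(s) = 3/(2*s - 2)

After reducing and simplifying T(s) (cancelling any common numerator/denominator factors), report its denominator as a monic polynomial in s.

Step 1: parallel reduction of W1, W2 gives (2*s^2 - 3*s + 4)/(4*s^2 - 1)
Step 2: feedback reduction of W4, W5 gives (2*s^2 - 2)/(6*s^2 - 5*s - 3)
Step 3: multiply (W1+W2), W3, [W4/(1+W4*W5)], W6 (series) gives (-18*s^4 + 15*s^3 - 12*s^2 - 33*s + 12)/(48*s^5 - 88*s^4 + 4*s^3 + 46*s^2 - 4*s - 6)
T(s) is the step-3 result (common factors already cancelled). Leading coefficient of the denominator: 48. Divide through by 48 for the monic polynomial.

Answer: s^5 - 11*s^4/6 + s^3/12 + 23*s^2/24 - s/12 - 1/8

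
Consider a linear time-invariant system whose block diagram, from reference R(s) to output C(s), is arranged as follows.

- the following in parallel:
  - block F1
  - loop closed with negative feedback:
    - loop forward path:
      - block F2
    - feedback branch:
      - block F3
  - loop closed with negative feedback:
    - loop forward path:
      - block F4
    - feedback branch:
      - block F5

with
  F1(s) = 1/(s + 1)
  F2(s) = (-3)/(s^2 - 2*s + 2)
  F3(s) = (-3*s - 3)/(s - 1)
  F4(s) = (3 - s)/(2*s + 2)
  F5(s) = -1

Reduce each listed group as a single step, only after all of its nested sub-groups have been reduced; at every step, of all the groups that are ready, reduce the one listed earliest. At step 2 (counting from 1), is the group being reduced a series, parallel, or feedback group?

Answer: feedback

Working:
(1) feedback reduction of F2, F3
(2) close the feedback loop around F4, F5
(3) add F1, [F2/(1+F2*F3)], [F4/(1+F4*F5)] (parallel)
Step 2 collapses a feedback group.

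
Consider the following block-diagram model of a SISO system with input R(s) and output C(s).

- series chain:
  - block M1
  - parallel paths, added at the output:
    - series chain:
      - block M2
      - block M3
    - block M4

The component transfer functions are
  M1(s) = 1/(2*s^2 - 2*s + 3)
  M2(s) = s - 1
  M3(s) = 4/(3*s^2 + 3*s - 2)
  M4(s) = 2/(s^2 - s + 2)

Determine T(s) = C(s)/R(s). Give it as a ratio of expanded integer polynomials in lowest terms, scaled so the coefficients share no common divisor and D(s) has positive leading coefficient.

(1) reduce the series chain M2, M3 -> (4*s - 4)/(3*s^2 + 3*s - 2)
(2) parallel reduction of (M2*M3), M4 -> (4*s^3 - 2*s^2 + 18*s - 12)/(3*s^4 + s^2 + 8*s - 4)
(3) combine M1, ((M2*M3)+M4) in series, which is the overall transfer function T(s) = C(s)/R(s) in lowest terms

Hence the answer: (4*s^3 - 2*s^2 + 18*s - 12)/(6*s^6 - 6*s^5 + 11*s^4 + 14*s^3 - 21*s^2 + 32*s - 12)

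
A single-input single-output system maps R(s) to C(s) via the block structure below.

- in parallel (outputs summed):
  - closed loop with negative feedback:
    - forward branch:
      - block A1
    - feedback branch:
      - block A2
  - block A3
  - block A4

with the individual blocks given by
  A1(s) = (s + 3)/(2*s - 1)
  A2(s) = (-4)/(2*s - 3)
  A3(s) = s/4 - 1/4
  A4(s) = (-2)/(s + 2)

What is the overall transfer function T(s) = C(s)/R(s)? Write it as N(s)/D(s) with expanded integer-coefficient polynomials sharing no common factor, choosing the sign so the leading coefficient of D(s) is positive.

The answer is (4*s^4 - 33*s^2 + 99*s + 18)/(16*s^3 - 16*s^2 - 132*s - 72).

Reasoning:
Step 1: close the feedback loop around A1, A2: (2*s^2 + 3*s - 9)/(4*s^2 - 12*s - 9)
Step 2: parallel reduction of [A1/(1+A1*A2)], A3, A4 - this is the overall T(s), already in the required normalized form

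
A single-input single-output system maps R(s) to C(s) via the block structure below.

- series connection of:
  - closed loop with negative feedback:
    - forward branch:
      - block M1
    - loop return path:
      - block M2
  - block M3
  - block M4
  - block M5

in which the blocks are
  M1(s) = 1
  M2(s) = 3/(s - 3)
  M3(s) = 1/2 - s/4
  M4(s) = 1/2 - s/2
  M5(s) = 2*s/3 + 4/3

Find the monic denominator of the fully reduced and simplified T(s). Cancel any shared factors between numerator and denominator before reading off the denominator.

Reducing step by step:

Step 1 - apply the feedback formula to M1, M2 -> (s - 3)/s
Step 2 - combine [M1/(1+M1*M2)], M3, M4, M5 in series -> (s^4 - 4*s^3 - s^2 + 16*s - 12)/(12*s)
The result of step 2 is T(s) in lowest terms. Its denominator has leading coefficient 12; dividing the denominator through by 12 makes it monic.

Answer: s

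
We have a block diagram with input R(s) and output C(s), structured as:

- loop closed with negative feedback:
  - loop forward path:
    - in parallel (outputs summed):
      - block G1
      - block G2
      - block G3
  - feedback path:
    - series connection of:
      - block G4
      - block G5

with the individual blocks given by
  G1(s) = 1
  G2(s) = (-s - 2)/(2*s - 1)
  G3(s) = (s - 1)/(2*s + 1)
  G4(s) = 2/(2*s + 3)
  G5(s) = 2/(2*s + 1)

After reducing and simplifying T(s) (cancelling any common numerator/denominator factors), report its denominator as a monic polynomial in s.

Answer: s^4 + 2*s^3 + 3*s^2/2 - 5*s/2 - 11/16

Working:
Step 1 - add G1, G2, G3 (parallel), giving (4*s^2 - 8*s - 2)/(4*s^2 - 1)
Step 2 - combine G4, G5 in series, giving 4/(4*s^2 + 8*s + 3)
Step 3 - reduce the feedback loop with forward (G1+G2+G3) and return (G4*G5), giving (16*s^4 - 60*s^2 - 40*s - 6)/(16*s^4 + 32*s^3 + 24*s^2 - 40*s - 11)
Step 3 gives the fully reduced T(s), with no common factor left to cancel. The denominator's leading coefficient is 16, so divide each of its coefficients by 16 to get the monic form.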